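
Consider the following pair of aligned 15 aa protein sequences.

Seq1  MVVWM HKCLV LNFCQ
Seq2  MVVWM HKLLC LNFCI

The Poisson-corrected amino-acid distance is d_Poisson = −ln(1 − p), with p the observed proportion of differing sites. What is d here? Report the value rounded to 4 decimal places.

Differing sites — 8:C/L; 10:V/C; 15:Q/I.
p = 3/15 = 0.200000.
d = −ln(1 − 0.200000) = −ln(0.800000) = 0.2231.

0.2231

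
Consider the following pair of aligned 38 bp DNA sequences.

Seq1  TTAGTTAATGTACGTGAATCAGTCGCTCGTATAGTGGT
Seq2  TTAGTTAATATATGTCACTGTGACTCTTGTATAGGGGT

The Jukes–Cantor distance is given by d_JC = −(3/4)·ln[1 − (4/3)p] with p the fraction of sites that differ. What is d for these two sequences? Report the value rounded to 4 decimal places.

0.3241

The sequences differ at positions 10 (G/A), 13 (C/T), 16 (G/C), 18 (A/C), 20 (C/G), 21 (A/T), 23 (T/A), 25 (G/T), 28 (C/T), 35 (T/G).
p = 10/38 = 0.263158.
d = −0.75 · ln(1 − (4/3)·0.263158) = −0.75 · ln(0.649123) = −0.75 · (-0.432133) = 0.3241.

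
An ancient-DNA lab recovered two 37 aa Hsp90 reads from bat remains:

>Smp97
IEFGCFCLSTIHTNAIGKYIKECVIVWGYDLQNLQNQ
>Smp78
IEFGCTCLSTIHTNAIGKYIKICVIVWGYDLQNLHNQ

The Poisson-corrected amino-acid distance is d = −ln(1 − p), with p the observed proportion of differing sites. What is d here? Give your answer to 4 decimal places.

0.0846

Mismatches occur at site 6 (F/T), site 22 (E/I), site 35 (Q/H).
p = 3/37 = 0.081081.
d = −ln(1 − 0.081081) = −ln(0.918919) = 0.0846.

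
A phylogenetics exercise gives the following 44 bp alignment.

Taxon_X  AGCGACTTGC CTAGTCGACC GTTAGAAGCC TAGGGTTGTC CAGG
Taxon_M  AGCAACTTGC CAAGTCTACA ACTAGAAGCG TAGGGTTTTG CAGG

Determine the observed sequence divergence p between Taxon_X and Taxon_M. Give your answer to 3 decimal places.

0.205

The sequences differ at positions 4 (G/A), 12 (T/A), 17 (G/T), 20 (C/A), 21 (G/A), 22 (T/C), 30 (C/G), 38 (G/T), 40 (C/G).
There are 9 differences over 44 sites, so p = 9/44 = 0.205.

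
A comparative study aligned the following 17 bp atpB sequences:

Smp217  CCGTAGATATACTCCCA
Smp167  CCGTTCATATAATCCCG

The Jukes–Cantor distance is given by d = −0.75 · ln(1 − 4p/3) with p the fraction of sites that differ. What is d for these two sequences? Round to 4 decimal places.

Mismatches occur at site 5 (A↔T), site 6 (G↔C), site 12 (C↔A), site 17 (A↔G).
p = 4/17 = 0.235294.
d = −0.75 · ln(1 − (4/3)·0.235294) = −0.75 · ln(0.686275) = −0.75 · (-0.376477) = 0.2824.

0.2824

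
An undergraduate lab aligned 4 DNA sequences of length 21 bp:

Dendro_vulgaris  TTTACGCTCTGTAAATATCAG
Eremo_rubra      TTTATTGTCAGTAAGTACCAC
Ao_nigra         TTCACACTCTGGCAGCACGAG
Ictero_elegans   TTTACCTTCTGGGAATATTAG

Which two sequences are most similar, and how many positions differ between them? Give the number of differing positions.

Pairwise Hamming distances:
  Dendro_vulgaris vs Eremo_rubra: 7
  Dendro_vulgaris vs Ao_nigra: 8
  Dendro_vulgaris vs Ictero_elegans: 5
  Eremo_rubra vs Ao_nigra: 10
  Eremo_rubra vs Ictero_elegans: 10
  Ao_nigra vs Ictero_elegans: 8
The smallest is 5, between Dendro_vulgaris and Ictero_elegans.

5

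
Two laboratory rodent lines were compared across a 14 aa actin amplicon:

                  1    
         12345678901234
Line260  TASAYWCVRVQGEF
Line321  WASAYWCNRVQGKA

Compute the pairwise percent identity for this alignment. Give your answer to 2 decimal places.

Differing sites — 1:T/W; 8:V/N; 13:E/K; 14:F/A.
10 of the 14 sites match, so the percent identity is 10/14 × 100 = 71.43%.

71.43%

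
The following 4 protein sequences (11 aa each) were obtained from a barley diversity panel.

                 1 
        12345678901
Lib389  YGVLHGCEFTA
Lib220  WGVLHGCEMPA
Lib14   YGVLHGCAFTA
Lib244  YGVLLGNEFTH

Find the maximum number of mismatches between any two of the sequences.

6

Pairwise Hamming distances:
  Lib389 vs Lib220: 3
  Lib389 vs Lib14: 1
  Lib389 vs Lib244: 3
  Lib220 vs Lib14: 4
  Lib220 vs Lib244: 6
  Lib14 vs Lib244: 4
The largest is 6, between Lib220 and Lib244.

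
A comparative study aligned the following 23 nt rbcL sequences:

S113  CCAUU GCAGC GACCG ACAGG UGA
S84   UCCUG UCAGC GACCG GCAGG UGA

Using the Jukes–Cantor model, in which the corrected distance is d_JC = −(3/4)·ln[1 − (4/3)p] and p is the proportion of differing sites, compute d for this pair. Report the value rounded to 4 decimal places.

Differing sites — 1:C/U; 3:A/C; 5:U/G; 6:G/U; 16:A/G.
p = 5/23 = 0.217391.
d = −0.75 · ln(1 − (4/3)·0.217391) = −0.75 · ln(0.710145) = −0.75 · (-0.342286) = 0.2567.

0.2567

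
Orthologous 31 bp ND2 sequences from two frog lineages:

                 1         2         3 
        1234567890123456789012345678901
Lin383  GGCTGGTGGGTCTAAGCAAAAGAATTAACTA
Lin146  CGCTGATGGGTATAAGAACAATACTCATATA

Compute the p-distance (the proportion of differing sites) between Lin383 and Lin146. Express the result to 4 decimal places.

0.3226

Differing sites — 1:G/C; 6:G/A; 12:C/A; 17:C/A; 19:A/C; 22:G/T; 24:A/C; 26:T/C; 28:A/T; 29:C/A.
There are 10 differences over 31 sites, so p = 10/31 = 0.3226.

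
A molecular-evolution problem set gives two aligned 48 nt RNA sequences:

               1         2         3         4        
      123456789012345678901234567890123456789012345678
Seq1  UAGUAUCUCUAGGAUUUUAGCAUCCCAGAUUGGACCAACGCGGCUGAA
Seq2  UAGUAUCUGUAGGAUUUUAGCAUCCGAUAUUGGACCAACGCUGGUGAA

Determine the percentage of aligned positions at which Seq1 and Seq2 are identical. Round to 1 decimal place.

89.6%

Differing sites — 9:C/G; 26:C/G; 28:G/U; 42:G/U; 44:C/G.
43 of the 48 sites match, so the percent identity is 43/48 × 100 = 89.6%.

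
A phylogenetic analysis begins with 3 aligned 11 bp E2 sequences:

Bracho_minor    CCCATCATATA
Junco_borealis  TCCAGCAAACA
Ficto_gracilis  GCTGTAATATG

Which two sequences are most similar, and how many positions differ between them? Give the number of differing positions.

4

Pairwise Hamming distances:
  Bracho_minor vs Junco_borealis: 4
  Bracho_minor vs Ficto_gracilis: 5
  Junco_borealis vs Ficto_gracilis: 8
The smallest is 4, between Bracho_minor and Junco_borealis.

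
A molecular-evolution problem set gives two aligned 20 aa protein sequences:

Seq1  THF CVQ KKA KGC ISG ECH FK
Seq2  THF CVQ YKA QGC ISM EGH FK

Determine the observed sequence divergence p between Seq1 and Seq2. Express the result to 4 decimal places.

The sequences differ at positions 7 (K/Y), 10 (K/Q), 15 (G/M), 17 (C/G).
There are 4 differences over 20 sites, so p = 4/20 = 0.2000.

0.2000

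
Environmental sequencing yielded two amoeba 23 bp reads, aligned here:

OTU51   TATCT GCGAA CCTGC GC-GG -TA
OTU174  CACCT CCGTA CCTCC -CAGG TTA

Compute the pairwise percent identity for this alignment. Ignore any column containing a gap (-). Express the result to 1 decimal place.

75.0%

Excluding the 3 gap columns leaves 20 comparable sites.
The sequences differ at positions 1 (T/C), 3 (T/C), 6 (G/C), 9 (A/T), 14 (G/C).
15 of the 20 comparable sites match, so the percent identity is 15/20 × 100 = 75.0%.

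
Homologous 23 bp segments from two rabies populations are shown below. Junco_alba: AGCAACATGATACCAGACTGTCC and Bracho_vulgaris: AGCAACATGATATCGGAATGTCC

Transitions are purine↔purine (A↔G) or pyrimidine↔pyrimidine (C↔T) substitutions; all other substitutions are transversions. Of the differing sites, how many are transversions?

The sequences differ at positions 13 (C/T, transition), 15 (A/G, transition), 18 (C/A, transversion).
Of the 3 differences, 2 transitions and 1 transversion, so the answer is 1.

1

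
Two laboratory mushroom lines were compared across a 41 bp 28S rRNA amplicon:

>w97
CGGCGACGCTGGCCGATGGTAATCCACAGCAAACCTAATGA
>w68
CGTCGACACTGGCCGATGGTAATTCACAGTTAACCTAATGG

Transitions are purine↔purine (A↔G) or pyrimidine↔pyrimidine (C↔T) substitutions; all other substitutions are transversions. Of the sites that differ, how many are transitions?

4

Differing sites — 3:G/T (Tv); 8:G/A (Ti); 24:C/T (Ti); 30:C/T (Ti); 31:A/T (Tv); 41:A/G (Ti).
Of the 6 differences, 4 transitions and 2 transversions, so the answer is 4.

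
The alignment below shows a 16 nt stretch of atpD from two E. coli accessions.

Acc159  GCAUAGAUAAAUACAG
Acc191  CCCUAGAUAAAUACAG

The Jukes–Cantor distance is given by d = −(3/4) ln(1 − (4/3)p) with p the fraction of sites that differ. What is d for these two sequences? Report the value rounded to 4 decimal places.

The sequences differ at positions 1 (G/C), 3 (A/C).
p = 2/16 = 0.125000.
d = −0.75 · ln(1 − (4/3)·0.125000) = −0.75 · ln(0.833333) = −0.75 · (-0.182322) = 0.1367.

0.1367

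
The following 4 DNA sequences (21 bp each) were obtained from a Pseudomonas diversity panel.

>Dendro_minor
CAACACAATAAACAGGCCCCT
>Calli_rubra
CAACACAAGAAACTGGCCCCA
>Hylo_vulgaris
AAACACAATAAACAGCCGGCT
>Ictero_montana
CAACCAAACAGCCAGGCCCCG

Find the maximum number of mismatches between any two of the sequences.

10

Pairwise Hamming distances:
  Dendro_minor vs Calli_rubra: 3
  Dendro_minor vs Hylo_vulgaris: 4
  Dendro_minor vs Ictero_montana: 6
  Calli_rubra vs Hylo_vulgaris: 7
  Calli_rubra vs Ictero_montana: 7
  Hylo_vulgaris vs Ictero_montana: 10
The largest is 10, between Hylo_vulgaris and Ictero_montana.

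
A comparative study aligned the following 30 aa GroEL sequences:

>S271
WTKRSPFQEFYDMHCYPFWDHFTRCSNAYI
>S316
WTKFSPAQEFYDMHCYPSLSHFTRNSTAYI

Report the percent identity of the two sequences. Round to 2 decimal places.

76.67%

The sequences differ at positions 4 (R/F), 7 (F/A), 18 (F/S), 19 (W/L), 20 (D/S), 25 (C/N), 27 (N/T).
23 of the 30 sites match, so the percent identity is 23/30 × 100 = 76.67%.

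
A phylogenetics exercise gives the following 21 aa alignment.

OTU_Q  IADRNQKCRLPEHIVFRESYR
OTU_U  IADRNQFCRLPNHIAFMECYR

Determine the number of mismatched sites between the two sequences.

5

Mismatches occur at site 7 (K↔F), site 12 (E↔N), site 15 (V↔A), site 17 (R↔M), site 19 (S↔C).
That gives 5 mismatches out of 21 aligned sites, so the Hamming distance is 5.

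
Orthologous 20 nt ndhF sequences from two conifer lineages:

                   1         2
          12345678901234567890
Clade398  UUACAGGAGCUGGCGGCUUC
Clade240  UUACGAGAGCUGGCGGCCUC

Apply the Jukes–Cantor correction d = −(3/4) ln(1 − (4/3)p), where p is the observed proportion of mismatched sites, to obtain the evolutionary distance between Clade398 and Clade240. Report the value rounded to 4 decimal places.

Differing sites — 5:A/G; 6:G/A; 18:U/C.
p = 3/20 = 0.150000.
d = −0.75 · ln(1 − (4/3)·0.150000) = −0.75 · ln(0.800000) = −0.75 · (-0.223144) = 0.1674.

0.1674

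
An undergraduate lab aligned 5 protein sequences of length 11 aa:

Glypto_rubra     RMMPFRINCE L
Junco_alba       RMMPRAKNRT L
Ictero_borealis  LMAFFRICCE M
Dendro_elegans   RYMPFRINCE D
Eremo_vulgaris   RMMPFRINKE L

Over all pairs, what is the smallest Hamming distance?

Pairwise Hamming distances:
  Glypto_rubra vs Junco_alba: 5
  Glypto_rubra vs Ictero_borealis: 5
  Glypto_rubra vs Dendro_elegans: 2
  Glypto_rubra vs Eremo_vulgaris: 1
  Junco_alba vs Ictero_borealis: 10
  Junco_alba vs Dendro_elegans: 7
  Junco_alba vs Eremo_vulgaris: 5
  Ictero_borealis vs Dendro_elegans: 6
  Ictero_borealis vs Eremo_vulgaris: 6
  Dendro_elegans vs Eremo_vulgaris: 3
The smallest is 1, between Glypto_rubra and Eremo_vulgaris.

1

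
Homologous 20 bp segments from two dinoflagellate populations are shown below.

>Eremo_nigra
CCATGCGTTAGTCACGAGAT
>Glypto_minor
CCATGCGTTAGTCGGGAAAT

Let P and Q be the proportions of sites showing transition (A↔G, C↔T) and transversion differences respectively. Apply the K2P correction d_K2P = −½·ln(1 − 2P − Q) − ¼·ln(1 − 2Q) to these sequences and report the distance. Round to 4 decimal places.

Mismatches occur at site 14 (A/G, transition), site 15 (C/G, transversion), site 18 (G/A, transition).
Of the 3 differences, 2 transitions and 1 transversion over 20 sites: P = 2/20 = 0.100000, Q = 1/20 = 0.050000.
d = −0.5·ln(0.750000) − 0.25·ln(0.900000) = −0.5·(-0.287682) − 0.25·(-0.105361) = 0.1702.

0.1702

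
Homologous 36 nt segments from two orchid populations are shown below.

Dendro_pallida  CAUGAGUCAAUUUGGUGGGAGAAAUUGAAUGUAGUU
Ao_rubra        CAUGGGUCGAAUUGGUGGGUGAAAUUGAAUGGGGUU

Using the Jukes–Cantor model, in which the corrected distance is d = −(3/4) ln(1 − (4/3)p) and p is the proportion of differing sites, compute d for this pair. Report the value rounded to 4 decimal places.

0.1885

The sequences differ at positions 5 (A/G), 9 (A/G), 11 (U/A), 20 (A/U), 32 (U/G), 33 (A/G).
p = 6/36 = 0.166667.
d = −0.75 · ln(1 − (4/3)·0.166667) = −0.75 · ln(0.777777) = −0.75 · (-0.251315) = 0.1885.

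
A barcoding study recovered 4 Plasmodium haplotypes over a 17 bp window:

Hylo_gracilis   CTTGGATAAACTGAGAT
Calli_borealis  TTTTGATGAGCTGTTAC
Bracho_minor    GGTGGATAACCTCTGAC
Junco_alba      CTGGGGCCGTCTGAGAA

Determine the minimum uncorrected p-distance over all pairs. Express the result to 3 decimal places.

0.353

Pairwise Hamming distances:
  Hylo_gracilis vs Calli_borealis: 7
  Hylo_gracilis vs Bracho_minor: 6
  Hylo_gracilis vs Junco_alba: 7
  Calli_borealis vs Bracho_minor: 7
  Calli_borealis vs Junco_alba: 11
  Bracho_minor vs Junco_alba: 11
The smallest is 6 mismatches, between Hylo_gracilis and Bracho_minor; p = 6/17 = 0.353.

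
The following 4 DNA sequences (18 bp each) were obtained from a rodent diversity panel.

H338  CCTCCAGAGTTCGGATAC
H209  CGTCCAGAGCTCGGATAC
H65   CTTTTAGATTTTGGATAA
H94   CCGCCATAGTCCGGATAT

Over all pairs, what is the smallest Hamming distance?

2

Pairwise Hamming distances:
  H338 vs H209: 2
  H338 vs H65: 6
  H338 vs H94: 4
  H209 vs H65: 7
  H209 vs H94: 6
  H65 vs H94: 9
The smallest is 2, between H338 and H209.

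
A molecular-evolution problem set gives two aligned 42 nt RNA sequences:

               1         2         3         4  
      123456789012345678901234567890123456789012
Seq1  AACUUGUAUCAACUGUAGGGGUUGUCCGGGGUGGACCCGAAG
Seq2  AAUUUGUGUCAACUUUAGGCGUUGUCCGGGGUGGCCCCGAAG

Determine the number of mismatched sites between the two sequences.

Differing sites — 3:C/U; 8:A/G; 15:G/U; 20:G/C; 35:A/C.
That gives 5 mismatches out of 42 aligned sites, so the Hamming distance is 5.

5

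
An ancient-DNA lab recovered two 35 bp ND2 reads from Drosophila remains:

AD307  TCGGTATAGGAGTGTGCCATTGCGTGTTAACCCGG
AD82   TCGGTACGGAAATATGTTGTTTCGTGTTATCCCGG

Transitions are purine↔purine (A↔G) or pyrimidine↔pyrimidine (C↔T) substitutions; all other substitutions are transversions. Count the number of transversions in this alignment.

2

Differing sites — 7:T/C (Ti); 8:A/G (Ti); 10:G/A (Ti); 12:G/A (Ti); 14:G/A (Ti); 17:C/T (Ti); 18:C/T (Ti); 19:A/G (Ti); 22:G/T (Tv); 30:A/T (Tv).
Of the 10 differences, 8 transitions and 2 transversions, so the answer is 2.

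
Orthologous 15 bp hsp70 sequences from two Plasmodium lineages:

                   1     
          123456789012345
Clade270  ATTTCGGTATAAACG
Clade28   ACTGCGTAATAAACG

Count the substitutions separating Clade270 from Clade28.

4

The sequences differ at positions 2 (T/C), 4 (T/G), 7 (G/T), 8 (T/A).
That gives 4 mismatches out of 15 aligned sites, so the Hamming distance is 4.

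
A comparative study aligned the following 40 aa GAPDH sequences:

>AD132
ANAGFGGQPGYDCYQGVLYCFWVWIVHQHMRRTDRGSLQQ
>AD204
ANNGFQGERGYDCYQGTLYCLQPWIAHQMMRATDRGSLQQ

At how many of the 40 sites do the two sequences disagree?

11

Differing sites — 3:A/N; 6:G/Q; 8:Q/E; 9:P/R; 17:V/T; 21:F/L; 22:W/Q; 23:V/P; 26:V/A; 29:H/M; 32:R/A.
That gives 11 mismatches out of 40 aligned sites, so the Hamming distance is 11.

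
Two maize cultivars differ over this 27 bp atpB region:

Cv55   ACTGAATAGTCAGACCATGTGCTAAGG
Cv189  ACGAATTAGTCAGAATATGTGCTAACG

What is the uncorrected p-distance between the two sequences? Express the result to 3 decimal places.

0.222

The sequences differ at positions 3 (T/G), 4 (G/A), 6 (A/T), 15 (C/A), 16 (C/T), 26 (G/C).
There are 6 differences over 27 sites, so p = 6/27 = 0.222.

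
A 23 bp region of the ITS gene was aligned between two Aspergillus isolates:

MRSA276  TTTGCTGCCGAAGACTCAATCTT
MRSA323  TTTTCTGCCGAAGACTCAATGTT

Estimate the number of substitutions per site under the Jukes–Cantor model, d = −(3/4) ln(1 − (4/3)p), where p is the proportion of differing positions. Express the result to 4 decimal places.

Differing sites — 4:G/T; 21:C/G.
p = 2/23 = 0.086957.
d = −0.75 · ln(1 − (4/3)·0.086957) = −0.75 · ln(0.884057) = −0.75 · (-0.123234) = 0.0924.

0.0924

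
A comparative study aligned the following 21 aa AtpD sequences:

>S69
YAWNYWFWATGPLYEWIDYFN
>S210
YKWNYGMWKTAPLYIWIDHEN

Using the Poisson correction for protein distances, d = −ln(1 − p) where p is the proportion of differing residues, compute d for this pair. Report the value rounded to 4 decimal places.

0.4796

Differing sites — 2:A/K; 6:W/G; 7:F/M; 9:A/K; 11:G/A; 15:E/I; 19:Y/H; 20:F/E.
p = 8/21 = 0.380952.
d = −ln(1 − 0.380952) = −ln(0.619048) = 0.4796.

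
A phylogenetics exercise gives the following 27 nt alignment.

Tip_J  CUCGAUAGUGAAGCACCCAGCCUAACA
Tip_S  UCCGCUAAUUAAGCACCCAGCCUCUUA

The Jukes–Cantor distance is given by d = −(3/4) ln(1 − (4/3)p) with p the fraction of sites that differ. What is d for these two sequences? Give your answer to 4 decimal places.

0.3770

Mismatches occur at site 1 (C/U), site 2 (U/C), site 5 (A/C), site 8 (G/A), site 10 (G/U), site 24 (A/C), site 25 (A/U), site 26 (C/U).
p = 8/27 = 0.296296.
d = −0.75 · ln(1 − (4/3)·0.296296) = −0.75 · ln(0.604939) = −0.75 · (-0.502628) = 0.3770.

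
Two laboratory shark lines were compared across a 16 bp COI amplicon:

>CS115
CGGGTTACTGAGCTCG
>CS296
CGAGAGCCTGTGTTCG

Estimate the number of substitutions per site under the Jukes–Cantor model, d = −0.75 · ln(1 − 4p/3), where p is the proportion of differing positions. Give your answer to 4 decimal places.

0.5199

Mismatches occur at site 3 (G→A), site 5 (T→A), site 6 (T→G), site 7 (A→C), site 11 (A→T), site 13 (C→T).
p = 6/16 = 0.375000.
d = −0.75 · ln(1 − (4/3)·0.375000) = −0.75 · ln(0.500000) = −0.75 · (-0.693147) = 0.5199.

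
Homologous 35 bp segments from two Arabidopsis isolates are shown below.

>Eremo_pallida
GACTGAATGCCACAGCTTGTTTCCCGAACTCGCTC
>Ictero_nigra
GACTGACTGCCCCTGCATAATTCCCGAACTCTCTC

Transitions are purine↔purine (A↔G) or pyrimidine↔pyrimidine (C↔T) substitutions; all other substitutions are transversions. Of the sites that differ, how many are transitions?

1

Differing sites — 7:A/C (Tv); 12:A/C (Tv); 14:A/T (Tv); 17:T/A (Tv); 19:G/A (Ti); 20:T/A (Tv); 32:G/T (Tv).
Of the 7 differences, 1 transition and 6 transversions, so the answer is 1.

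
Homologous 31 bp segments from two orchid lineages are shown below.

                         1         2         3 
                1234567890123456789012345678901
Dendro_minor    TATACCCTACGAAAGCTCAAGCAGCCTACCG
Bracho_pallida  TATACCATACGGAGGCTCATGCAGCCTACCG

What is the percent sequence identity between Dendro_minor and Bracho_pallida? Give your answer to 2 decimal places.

Differing sites — 7:C/A; 12:A/G; 14:A/G; 20:A/T.
27 of the 31 sites match, so the percent identity is 27/31 × 100 = 87.10%.

87.10%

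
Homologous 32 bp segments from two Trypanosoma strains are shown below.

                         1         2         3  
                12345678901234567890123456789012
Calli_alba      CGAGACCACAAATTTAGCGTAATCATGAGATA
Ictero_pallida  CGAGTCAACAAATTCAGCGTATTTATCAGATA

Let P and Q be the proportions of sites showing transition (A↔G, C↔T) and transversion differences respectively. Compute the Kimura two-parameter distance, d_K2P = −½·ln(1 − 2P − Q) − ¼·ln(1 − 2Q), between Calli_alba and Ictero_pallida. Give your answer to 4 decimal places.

Differing sites — 5:A/T (Tv); 7:C/A (Tv); 15:T/C (Ti); 22:A/T (Tv); 24:C/T (Ti); 27:G/C (Tv).
Of the 6 differences, 2 transitions and 4 transversions over 32 sites: P = 2/32 = 0.062500, Q = 4/32 = 0.125000.
d = −0.5·ln(0.750000) − 0.25·ln(0.750000) = −0.5·(-0.287682) − 0.25·(-0.287682) = 0.2158.

0.2158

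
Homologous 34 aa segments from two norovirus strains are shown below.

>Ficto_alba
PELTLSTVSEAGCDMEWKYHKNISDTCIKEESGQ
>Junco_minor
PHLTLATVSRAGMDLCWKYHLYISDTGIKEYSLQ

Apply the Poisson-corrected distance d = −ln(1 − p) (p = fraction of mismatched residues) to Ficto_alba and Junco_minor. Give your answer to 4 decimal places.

The sequences differ at positions 2 (E/H), 6 (S/A), 10 (E/R), 13 (C/M), 15 (M/L), 16 (E/C), 21 (K/L), 22 (N/Y), 27 (C/G), 31 (E/Y), 33 (G/L).
p = 11/34 = 0.323529.
d = −ln(1 − 0.323529) = −ln(0.676471) = 0.3909.

0.3909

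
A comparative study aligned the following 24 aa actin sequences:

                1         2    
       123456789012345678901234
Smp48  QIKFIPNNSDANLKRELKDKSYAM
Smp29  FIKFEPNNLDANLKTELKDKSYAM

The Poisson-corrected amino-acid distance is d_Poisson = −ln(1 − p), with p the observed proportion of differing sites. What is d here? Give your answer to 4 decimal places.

Differing sites — 1:Q/F; 5:I/E; 9:S/L; 15:R/T.
p = 4/24 = 0.166667.
d = −ln(1 − 0.166667) = −ln(0.833333) = 0.1823.

0.1823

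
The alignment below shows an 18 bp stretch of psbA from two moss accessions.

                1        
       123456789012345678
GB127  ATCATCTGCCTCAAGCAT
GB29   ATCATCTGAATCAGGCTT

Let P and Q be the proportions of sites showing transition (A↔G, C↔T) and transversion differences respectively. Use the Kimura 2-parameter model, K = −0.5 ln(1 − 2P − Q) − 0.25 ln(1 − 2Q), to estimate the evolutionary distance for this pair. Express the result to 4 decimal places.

Differing sites — 9:C/A (Tv); 10:C/A (Tv); 14:A/G (Ti); 17:A/T (Tv).
Of the 4 differences, 1 transition and 3 transversions over 18 sites: P = 1/18 = 0.055556, Q = 3/18 = 0.166667.
d = −0.5·ln(0.722221) − 0.25·ln(0.666666) = −0.5·(-0.325424) − 0.25·(-0.405466) = 0.2641.

0.2641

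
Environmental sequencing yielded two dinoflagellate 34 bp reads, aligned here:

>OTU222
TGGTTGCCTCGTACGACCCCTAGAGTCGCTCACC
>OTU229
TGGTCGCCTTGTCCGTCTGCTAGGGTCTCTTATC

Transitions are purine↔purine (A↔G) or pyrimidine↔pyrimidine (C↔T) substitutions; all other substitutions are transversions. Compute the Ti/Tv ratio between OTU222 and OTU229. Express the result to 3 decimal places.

Mismatches occur at site 5 (T↔C, transition), site 10 (C↔T, transition), site 13 (A↔C, transversion), site 16 (A↔T, transversion), site 18 (C↔T, transition), site 19 (C↔G, transversion), site 24 (A↔G, transition), site 28 (G↔T, transversion), site 31 (C↔T, transition), site 33 (C↔T, transition).
Of the 10 differences, 6 transitions and 4 transversions, so Ti/Tv = 6/4 = 1.500.

1.500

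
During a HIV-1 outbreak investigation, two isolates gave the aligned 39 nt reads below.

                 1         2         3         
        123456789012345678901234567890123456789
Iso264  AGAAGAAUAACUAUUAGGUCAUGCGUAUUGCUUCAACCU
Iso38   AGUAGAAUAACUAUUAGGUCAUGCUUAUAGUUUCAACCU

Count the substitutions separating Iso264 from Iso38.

The sequences differ at positions 3 (A/U), 25 (G/U), 29 (U/A), 31 (C/U).
That gives 4 mismatches out of 39 aligned sites, so the Hamming distance is 4.

4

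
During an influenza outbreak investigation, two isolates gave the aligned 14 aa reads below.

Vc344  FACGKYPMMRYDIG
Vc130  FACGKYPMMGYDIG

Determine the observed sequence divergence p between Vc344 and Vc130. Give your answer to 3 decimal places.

0.071

A single mismatch occurs at site 10 (R→G).
There are 1 differences over 14 sites, so p = 1/14 = 0.071.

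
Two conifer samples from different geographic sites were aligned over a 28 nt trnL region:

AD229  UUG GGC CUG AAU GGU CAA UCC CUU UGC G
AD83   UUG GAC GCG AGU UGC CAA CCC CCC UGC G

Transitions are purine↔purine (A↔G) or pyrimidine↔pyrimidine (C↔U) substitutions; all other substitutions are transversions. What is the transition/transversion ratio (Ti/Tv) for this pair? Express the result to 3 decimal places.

3.500

Differing sites — 5:G/A (Ti); 7:C/G (Tv); 8:U/C (Ti); 11:A/G (Ti); 13:G/U (Tv); 15:U/C (Ti); 19:U/C (Ti); 23:U/C (Ti); 24:U/C (Ti).
Of the 9 differences, 7 transitions and 2 transversions, so Ti/Tv = 7/2 = 3.500.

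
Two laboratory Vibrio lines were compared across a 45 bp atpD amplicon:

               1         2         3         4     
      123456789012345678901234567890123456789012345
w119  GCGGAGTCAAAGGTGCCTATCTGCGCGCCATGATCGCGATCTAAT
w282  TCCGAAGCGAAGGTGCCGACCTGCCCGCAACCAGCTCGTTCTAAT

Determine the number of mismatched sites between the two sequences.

The sequences differ at positions 1 (G/T), 3 (G/C), 6 (G/A), 7 (T/G), 9 (A/G), 18 (T/G), 20 (T/C), 25 (G/C), 29 (C/A), 31 (T/C), 32 (G/C), 34 (T/G), 36 (G/T), 39 (A/T).
That gives 14 mismatches out of 45 aligned sites, so the Hamming distance is 14.

14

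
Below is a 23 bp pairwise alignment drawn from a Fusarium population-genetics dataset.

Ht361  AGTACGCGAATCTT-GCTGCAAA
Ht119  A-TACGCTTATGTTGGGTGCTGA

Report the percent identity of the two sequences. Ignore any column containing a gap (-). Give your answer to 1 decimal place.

71.4%

Excluding the 2 gap columns leaves 21 comparable sites.
Differing sites — 8:G/T; 9:A/T; 12:C/G; 17:C/G; 21:A/T; 22:A/G.
15 of the 21 comparable sites match, so the percent identity is 15/21 × 100 = 71.4%.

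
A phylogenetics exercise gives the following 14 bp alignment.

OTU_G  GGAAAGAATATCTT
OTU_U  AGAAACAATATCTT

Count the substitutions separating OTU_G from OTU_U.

2

The sequences differ at positions 1 (G/A), 6 (G/C).
That gives 2 mismatches out of 14 aligned sites, so the Hamming distance is 2.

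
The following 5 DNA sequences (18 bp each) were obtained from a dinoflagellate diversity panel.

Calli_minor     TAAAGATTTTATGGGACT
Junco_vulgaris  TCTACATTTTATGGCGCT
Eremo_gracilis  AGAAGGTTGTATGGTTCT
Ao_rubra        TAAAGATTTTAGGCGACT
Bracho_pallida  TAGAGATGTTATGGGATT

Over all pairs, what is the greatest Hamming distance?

9

Pairwise Hamming distances:
  Calli_minor vs Junco_vulgaris: 5
  Calli_minor vs Eremo_gracilis: 6
  Calli_minor vs Ao_rubra: 2
  Calli_minor vs Bracho_pallida: 3
  Junco_vulgaris vs Eremo_gracilis: 8
  Junco_vulgaris vs Ao_rubra: 7
  Junco_vulgaris vs Bracho_pallida: 7
  Eremo_gracilis vs Ao_rubra: 8
  Eremo_gracilis vs Bracho_pallida: 9
  Ao_rubra vs Bracho_pallida: 5
The largest is 9, between Eremo_gracilis and Bracho_pallida.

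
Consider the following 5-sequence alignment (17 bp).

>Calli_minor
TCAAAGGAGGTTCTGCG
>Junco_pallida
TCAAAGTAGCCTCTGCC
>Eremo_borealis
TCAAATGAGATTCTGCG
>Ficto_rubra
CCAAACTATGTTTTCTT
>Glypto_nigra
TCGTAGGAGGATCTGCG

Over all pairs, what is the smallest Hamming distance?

Pairwise Hamming distances:
  Calli_minor vs Junco_pallida: 4
  Calli_minor vs Eremo_borealis: 2
  Calli_minor vs Ficto_rubra: 8
  Calli_minor vs Glypto_nigra: 3
  Junco_pallida vs Eremo_borealis: 5
  Junco_pallida vs Ficto_rubra: 9
  Junco_pallida vs Glypto_nigra: 6
  Eremo_borealis vs Ficto_rubra: 9
  Eremo_borealis vs Glypto_nigra: 5
  Ficto_rubra vs Glypto_nigra: 11
The smallest is 2, between Calli_minor and Eremo_borealis.

2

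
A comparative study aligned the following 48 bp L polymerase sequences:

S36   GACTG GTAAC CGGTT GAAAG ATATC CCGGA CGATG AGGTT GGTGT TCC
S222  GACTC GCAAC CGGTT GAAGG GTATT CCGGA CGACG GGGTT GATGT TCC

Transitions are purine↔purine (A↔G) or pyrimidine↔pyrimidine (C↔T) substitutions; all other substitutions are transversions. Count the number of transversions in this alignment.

1

Differing sites — 5:G/C (Tv); 7:T/C (Ti); 19:A/G (Ti); 21:A/G (Ti); 25:C/T (Ti); 34:T/C (Ti); 36:A/G (Ti); 42:G/A (Ti).
Of the 8 differences, 7 transitions and 1 transversion, so the answer is 1.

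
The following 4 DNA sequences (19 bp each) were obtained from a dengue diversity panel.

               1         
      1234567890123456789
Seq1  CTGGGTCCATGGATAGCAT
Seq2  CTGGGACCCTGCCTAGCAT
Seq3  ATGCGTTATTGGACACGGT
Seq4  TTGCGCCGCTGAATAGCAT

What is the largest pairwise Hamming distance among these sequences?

12

Pairwise Hamming distances:
  Seq1 vs Seq2: 4
  Seq1 vs Seq3: 9
  Seq1 vs Seq4: 6
  Seq2 vs Seq3: 12
  Seq2 vs Seq4: 6
  Seq3 vs Seq4: 10
The largest is 12, between Seq2 and Seq3.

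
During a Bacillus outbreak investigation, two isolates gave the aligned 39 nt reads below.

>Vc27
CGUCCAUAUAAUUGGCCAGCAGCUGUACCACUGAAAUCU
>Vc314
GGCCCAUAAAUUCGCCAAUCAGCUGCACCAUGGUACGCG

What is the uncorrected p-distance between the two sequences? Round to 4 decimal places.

Differing sites — 1:C/G; 3:U/C; 9:U/A; 11:A/U; 13:U/C; 15:G/C; 17:C/A; 19:G/U; 26:U/C; 31:C/U; 32:U/G; 34:A/U; 36:A/C; 37:U/G; 39:U/G.
There are 15 differences over 39 sites, so p = 15/39 = 0.3846.

0.3846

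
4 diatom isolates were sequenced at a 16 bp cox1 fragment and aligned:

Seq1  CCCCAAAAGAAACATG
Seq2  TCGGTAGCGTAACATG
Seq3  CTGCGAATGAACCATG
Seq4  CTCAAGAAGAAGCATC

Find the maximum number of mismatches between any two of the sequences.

11

Pairwise Hamming distances:
  Seq1 vs Seq2: 7
  Seq1 vs Seq3: 5
  Seq1 vs Seq4: 5
  Seq2 vs Seq3: 8
  Seq2 vs Seq4: 11
  Seq3 vs Seq4: 7
The largest is 11, between Seq2 and Seq4.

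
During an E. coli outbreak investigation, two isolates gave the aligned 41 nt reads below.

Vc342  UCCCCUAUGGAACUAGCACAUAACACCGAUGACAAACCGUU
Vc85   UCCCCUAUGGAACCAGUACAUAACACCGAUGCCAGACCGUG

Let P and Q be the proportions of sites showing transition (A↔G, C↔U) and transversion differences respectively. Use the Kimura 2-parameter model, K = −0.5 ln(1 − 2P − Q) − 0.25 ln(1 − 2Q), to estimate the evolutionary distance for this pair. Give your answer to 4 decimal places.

0.1342

Mismatches occur at site 14 (U↔C, transition), site 17 (C↔U, transition), site 32 (A↔C, transversion), site 35 (A↔G, transition), site 41 (U↔G, transversion).
Of the 5 differences, 3 transitions and 2 transversions over 41 sites: P = 3/41 = 0.073171, Q = 2/41 = 0.048780.
d = −0.5·ln(0.804878) − 0.25·ln(0.902440) = −0.5·(-0.217065) − 0.25·(-0.102653) = 0.1342.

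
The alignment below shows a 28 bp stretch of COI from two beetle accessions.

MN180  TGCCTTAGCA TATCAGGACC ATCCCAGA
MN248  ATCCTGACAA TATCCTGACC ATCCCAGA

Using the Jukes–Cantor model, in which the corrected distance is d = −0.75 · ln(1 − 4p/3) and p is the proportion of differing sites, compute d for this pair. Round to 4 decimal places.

0.3041

Differing sites — 1:T/A; 2:G/T; 6:T/G; 8:G/C; 9:C/A; 15:A/C; 16:G/T.
p = 7/28 = 0.250000.
d = −0.75 · ln(1 − (4/3)·0.250000) = −0.75 · ln(0.666667) = −0.75 · (-0.405465) = 0.3041.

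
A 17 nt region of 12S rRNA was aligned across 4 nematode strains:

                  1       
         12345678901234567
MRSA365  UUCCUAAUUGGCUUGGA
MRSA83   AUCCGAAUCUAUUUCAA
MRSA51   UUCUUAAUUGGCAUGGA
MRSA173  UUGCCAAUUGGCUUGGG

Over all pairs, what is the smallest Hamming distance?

2

Pairwise Hamming distances:
  MRSA365 vs MRSA83: 8
  MRSA365 vs MRSA51: 2
  MRSA365 vs MRSA173: 3
  MRSA83 vs MRSA51: 10
  MRSA83 vs MRSA173: 10
  MRSA51 vs MRSA173: 5
The smallest is 2, between MRSA365 and MRSA51.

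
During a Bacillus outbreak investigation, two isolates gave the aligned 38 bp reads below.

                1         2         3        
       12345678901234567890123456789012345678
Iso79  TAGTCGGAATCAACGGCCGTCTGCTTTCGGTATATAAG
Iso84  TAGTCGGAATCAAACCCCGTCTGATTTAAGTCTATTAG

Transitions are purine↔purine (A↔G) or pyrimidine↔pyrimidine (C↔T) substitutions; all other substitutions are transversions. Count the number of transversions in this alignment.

Mismatches occur at site 14 (C→A, transversion), site 15 (G→C, transversion), site 16 (G→C, transversion), site 24 (C→A, transversion), site 28 (C→A, transversion), site 29 (G→A, transition), site 32 (A→C, transversion), site 36 (A→T, transversion).
Of the 8 differences, 1 transition and 7 transversions, so the answer is 7.

7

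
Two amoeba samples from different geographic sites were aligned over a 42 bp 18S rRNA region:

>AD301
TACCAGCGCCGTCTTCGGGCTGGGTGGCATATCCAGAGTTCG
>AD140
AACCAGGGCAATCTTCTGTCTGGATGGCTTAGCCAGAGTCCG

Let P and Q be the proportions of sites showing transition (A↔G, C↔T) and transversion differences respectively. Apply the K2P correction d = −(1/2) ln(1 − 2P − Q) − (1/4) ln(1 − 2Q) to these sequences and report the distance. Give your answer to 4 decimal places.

0.2866

Differing sites — 1:T/A (Tv); 7:C/G (Tv); 10:C/A (Tv); 11:G/A (Ti); 17:G/T (Tv); 19:G/T (Tv); 24:G/A (Ti); 29:A/T (Tv); 32:T/G (Tv); 40:T/C (Ti).
Of the 10 differences, 3 transitions and 7 transversions over 42 sites: P = 3/42 = 0.071429, Q = 7/42 = 0.166667.
d = −0.5·ln(0.690475) − 0.25·ln(0.666666) = −0.5·(-0.370376) − 0.25·(-0.405466) = 0.2866.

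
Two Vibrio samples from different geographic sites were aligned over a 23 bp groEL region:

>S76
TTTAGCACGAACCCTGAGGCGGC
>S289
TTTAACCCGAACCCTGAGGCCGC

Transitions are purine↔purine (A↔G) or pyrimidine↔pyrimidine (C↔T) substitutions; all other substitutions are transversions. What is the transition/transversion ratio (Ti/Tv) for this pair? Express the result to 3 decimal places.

0.500

Mismatches occur at site 5 (G→A, transition), site 7 (A→C, transversion), site 21 (G→C, transversion).
Of the 3 differences, 1 transition and 2 transversions, so Ti/Tv = 1/2 = 0.500.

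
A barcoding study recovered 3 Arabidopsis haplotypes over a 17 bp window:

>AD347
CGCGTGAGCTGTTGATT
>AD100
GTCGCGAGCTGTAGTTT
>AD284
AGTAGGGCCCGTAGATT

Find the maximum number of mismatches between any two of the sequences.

Pairwise Hamming distances:
  AD347 vs AD100: 5
  AD347 vs AD284: 8
  AD100 vs AD284: 9
The largest is 9, between AD100 and AD284.

9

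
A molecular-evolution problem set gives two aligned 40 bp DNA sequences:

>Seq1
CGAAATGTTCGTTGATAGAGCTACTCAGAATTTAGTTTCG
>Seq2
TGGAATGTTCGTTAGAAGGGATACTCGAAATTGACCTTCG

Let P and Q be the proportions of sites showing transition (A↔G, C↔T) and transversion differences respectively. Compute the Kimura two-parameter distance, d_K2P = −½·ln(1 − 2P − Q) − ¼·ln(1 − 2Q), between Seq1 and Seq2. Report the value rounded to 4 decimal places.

0.4024

The sequences differ at positions 1 (C/T, transition), 3 (A/G, transition), 14 (G/A, transition), 15 (A/G, transition), 16 (T/A, transversion), 19 (A/G, transition), 21 (C/A, transversion), 27 (A/G, transition), 28 (G/A, transition), 33 (T/G, transversion), 35 (G/C, transversion), 36 (T/C, transition).
Of the 12 differences, 8 transitions and 4 transversions over 40 sites: P = 8/40 = 0.200000, Q = 4/40 = 0.100000.
d = −0.5·ln(0.500000) − 0.25·ln(0.800000) = −0.5·(-0.693147) − 0.25·(-0.223144) = 0.4024.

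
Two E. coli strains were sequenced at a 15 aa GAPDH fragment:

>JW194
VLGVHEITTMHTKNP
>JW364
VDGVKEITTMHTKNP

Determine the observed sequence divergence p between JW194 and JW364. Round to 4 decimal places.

0.1333

Mismatches occur at site 2 (L/D), site 5 (H/K).
There are 2 differences over 15 sites, so p = 2/15 = 0.1333.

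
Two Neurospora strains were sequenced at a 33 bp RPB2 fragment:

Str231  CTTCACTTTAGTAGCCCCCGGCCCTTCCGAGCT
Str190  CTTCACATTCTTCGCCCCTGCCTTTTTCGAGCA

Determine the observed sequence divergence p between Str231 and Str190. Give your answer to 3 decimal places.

0.303

Differing sites — 7:T/A; 10:A/C; 11:G/T; 13:A/C; 19:C/T; 21:G/C; 23:C/T; 24:C/T; 27:C/T; 33:T/A.
There are 10 differences over 33 sites, so p = 10/33 = 0.303.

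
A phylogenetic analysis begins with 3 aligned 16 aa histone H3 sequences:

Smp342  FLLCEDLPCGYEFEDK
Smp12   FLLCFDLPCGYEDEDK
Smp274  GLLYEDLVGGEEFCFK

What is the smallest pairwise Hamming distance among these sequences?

2

Pairwise Hamming distances:
  Smp342 vs Smp12: 2
  Smp342 vs Smp274: 7
  Smp12 vs Smp274: 9
The smallest is 2, between Smp342 and Smp12.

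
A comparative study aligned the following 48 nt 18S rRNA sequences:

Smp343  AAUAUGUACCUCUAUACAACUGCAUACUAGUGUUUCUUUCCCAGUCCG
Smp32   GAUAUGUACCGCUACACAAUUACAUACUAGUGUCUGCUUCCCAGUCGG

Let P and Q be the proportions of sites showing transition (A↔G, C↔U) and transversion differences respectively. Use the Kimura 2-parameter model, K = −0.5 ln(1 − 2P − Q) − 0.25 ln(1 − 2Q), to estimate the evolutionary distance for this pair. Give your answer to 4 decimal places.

The sequences differ at positions 1 (A/G, transition), 11 (U/G, transversion), 15 (U/C, transition), 20 (C/U, transition), 22 (G/A, transition), 34 (U/C, transition), 36 (C/G, transversion), 37 (U/C, transition), 47 (C/G, transversion).
Of the 9 differences, 6 transitions and 3 transversions over 48 sites: P = 6/48 = 0.125000, Q = 3/48 = 0.062500.
d = −0.5·ln(0.687500) − 0.25·ln(0.875000) = −0.5·(-0.374693) − 0.25·(-0.133531) = 0.2207.

0.2207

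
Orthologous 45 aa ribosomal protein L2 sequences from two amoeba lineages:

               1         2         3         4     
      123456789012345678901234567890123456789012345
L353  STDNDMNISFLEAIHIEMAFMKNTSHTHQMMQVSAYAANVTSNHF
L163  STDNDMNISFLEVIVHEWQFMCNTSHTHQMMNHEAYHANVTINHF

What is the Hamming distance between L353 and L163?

11

The sequences differ at positions 13 (A/V), 15 (H/V), 16 (I/H), 18 (M/W), 19 (A/Q), 22 (K/C), 32 (Q/N), 33 (V/H), 34 (S/E), 37 (A/H), 42 (S/I).
That gives 11 mismatches out of 45 aligned sites, so the Hamming distance is 11.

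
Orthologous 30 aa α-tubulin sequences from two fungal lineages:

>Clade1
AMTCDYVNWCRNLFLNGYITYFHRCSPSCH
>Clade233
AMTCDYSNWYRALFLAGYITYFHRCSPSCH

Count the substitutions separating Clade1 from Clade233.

Mismatches occur at site 7 (V/S), site 10 (C/Y), site 12 (N/A), site 16 (N/A).
That gives 4 mismatches out of 30 aligned sites, so the Hamming distance is 4.

4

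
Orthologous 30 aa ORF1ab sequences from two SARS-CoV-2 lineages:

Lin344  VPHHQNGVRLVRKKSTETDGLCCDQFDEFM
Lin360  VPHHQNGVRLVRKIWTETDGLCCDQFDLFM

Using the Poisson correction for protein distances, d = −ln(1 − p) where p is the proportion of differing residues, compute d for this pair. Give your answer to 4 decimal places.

0.1054

Differing sites — 14:K/I; 15:S/W; 28:E/L.
p = 3/30 = 0.100000.
d = −ln(1 − 0.100000) = −ln(0.900000) = 0.1054.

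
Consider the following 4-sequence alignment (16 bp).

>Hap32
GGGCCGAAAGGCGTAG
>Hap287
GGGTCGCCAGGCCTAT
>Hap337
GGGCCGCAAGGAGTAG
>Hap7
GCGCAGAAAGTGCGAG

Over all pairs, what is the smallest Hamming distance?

Pairwise Hamming distances:
  Hap32 vs Hap287: 5
  Hap32 vs Hap337: 2
  Hap32 vs Hap7: 6
  Hap287 vs Hap337: 5
  Hap287 vs Hap7: 9
  Hap337 vs Hap7: 7
The smallest is 2, between Hap32 and Hap337.

2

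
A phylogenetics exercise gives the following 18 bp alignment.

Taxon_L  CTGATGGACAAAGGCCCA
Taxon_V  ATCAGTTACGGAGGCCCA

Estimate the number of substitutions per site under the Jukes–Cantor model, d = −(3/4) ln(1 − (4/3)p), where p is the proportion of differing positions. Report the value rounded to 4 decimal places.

0.5482

The sequences differ at positions 1 (C/A), 3 (G/C), 5 (T/G), 6 (G/T), 7 (G/T), 10 (A/G), 11 (A/G).
p = 7/18 = 0.388889.
d = −0.75 · ln(1 − (4/3)·0.388889) = −0.75 · ln(0.481481) = −0.75 · (-0.730889) = 0.5482.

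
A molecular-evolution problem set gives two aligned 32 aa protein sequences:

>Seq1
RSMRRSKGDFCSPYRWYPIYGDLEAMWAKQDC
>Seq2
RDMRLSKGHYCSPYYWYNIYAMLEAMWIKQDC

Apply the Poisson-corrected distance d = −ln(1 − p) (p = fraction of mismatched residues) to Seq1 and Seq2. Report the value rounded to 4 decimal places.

Differing sites — 2:S/D; 5:R/L; 9:D/H; 10:F/Y; 15:R/Y; 18:P/N; 21:G/A; 22:D/M; 28:A/I.
p = 9/32 = 0.281250.
d = −ln(1 − 0.281250) = −ln(0.718750) = 0.3302.

0.3302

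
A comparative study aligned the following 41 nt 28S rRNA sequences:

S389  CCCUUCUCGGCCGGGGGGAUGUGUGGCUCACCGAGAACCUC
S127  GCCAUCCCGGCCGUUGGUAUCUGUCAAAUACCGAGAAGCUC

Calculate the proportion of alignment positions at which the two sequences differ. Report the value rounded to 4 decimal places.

The sequences differ at positions 1 (C/G), 4 (U/A), 7 (U/C), 14 (G/U), 15 (G/U), 18 (G/U), 21 (G/C), 25 (G/C), 26 (G/A), 27 (C/A), 28 (U/A), 29 (C/U), 38 (C/G).
There are 13 differences over 41 sites, so p = 13/41 = 0.3171.

0.3171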